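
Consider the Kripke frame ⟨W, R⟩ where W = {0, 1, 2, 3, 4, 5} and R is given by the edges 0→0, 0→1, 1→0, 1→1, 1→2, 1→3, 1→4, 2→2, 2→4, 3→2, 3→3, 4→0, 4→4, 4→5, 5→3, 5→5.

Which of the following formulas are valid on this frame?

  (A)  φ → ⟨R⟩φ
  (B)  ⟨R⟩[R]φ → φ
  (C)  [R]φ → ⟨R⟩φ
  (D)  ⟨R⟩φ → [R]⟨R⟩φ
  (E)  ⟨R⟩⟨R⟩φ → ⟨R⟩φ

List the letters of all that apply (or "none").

A, C

R is reflexive: each world relates to itself.
R is not symmetric: 1 R 2 but not 2 R 1.
R is not transitive: 0 R 1 and 1 R 2 but not 0 R 2.
R is not euclidean: 1 R 0 and 1 R 2 but not 0 R 2.
R is serial: every world has an R-successor.
(A) φ → ⟨R⟩φ is the dual of axiom T; it is valid on a frame exactly when R is reflexive. R is reflexive, so valid.
(B) ⟨R⟩[R]φ → φ is the dual of axiom B; it is valid on a frame exactly when R is symmetric. R is not symmetric, so not valid.
(C) [R]φ → ⟨R⟩φ is axiom D, which corresponds to seriality. R is serial — valid.
(D) ⟨R⟩φ → [R]⟨R⟩φ is axiom 5; it is valid on a frame exactly when R is euclidean. R is not euclidean, so not valid.
(E) the dual of axiom 4: valid iff R is transitive. R is not transitive — not valid.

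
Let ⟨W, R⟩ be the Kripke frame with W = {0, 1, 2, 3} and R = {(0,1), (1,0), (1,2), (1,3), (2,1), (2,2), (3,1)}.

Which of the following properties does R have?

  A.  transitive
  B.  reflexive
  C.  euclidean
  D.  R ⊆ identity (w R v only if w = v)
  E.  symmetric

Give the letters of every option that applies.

E

(A) not transitive: 0 R 1 and 1 R 0 but not 0 R 0.
(B) not reflexive: not 0 R 0.
(C) not euclidean: 1 R 0 and 1 R 2 but not 0 R 2.
(D) not ⊆ identity: 0 R 1 with 0 ≠ 1.
(E) symmetric: every R-edge is matched by its reverse.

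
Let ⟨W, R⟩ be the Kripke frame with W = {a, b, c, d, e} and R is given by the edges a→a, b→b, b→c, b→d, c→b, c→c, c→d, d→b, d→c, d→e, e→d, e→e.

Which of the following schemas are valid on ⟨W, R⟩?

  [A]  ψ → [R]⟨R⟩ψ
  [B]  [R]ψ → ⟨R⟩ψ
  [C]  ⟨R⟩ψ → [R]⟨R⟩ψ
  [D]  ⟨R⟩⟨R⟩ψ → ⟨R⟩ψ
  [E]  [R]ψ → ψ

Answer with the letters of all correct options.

R is not reflexive: not d R d.
R is symmetric: every R-edge is matched by its reverse.
R is not transitive: b R d and d R e but not b R e.
R is not euclidean: d R b and d R e but not b R e.
R is serial: every world has an R-successor.
(A) ψ → [R]⟨R⟩ψ is axiom B; it is valid on a frame exactly when R is symmetric. R is symmetric, so valid.
(B) [R]ψ → ⟨R⟩ψ is axiom D; it is valid on a frame exactly when R is serial. R is serial, so valid.
(C) axiom 5: valid iff R is euclidean. R is not euclidean — not valid.
(D) the dual of axiom 4: valid iff R is transitive. R is not transitive — not valid.
(E) [R]ψ → ψ is axiom T; it is valid on a frame exactly when R is reflexive. R is not reflexive, so not valid.

A, B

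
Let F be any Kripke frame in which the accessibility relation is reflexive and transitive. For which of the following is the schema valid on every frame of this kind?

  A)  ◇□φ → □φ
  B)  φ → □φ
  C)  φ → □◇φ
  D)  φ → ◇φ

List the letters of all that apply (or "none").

D

Reflexive relations are serial.
(A) ◇□φ → □φ (the dual of axiom 5) characterises the euclidean frames. Such an R need not be euclidean — not valid.
(B) φ → □φ is equivalent to ◇p→p; it holds exactly when R ⊆ identity. Such an R need not be a subset of the identity — not valid.
(C) φ → □◇φ (axiom B) characterises the symmetric frames. Such an R need not be symmetric — not valid.
(D) φ → ◇φ is the dual of axiom T; it is valid on a frame exactly when R is reflexive. Every such R is reflexive, so valid.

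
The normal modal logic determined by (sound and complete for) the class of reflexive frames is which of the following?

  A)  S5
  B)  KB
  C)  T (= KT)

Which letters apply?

(A) S5 is determined by the class of reflexive, symmetric, and transitive frames.
(B) KB is determined by the class of symmetric frames.
(C) T (= KT) is determined by exactly this class.

C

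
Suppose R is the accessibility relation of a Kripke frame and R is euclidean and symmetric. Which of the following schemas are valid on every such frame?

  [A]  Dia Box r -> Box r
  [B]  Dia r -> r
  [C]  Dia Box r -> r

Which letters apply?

A symmetric euclidean relation is transitive (uRv and vRw give vRu by symmetry, then uRw by the euclidean condition, applied at v).
(A) Dia Box r -> Box r is the dual of axiom 5; it is valid on a frame exactly when R is euclidean. Every such R is euclidean, so valid.
(B) Dia r -> r (the converse of T) corresponds to R being a subset of the identity. Such an R need not be a subset of the identity, so not valid.
(C) the dual of axiom B: valid iff R is symmetric. Every such R is symmetric — valid.

A, C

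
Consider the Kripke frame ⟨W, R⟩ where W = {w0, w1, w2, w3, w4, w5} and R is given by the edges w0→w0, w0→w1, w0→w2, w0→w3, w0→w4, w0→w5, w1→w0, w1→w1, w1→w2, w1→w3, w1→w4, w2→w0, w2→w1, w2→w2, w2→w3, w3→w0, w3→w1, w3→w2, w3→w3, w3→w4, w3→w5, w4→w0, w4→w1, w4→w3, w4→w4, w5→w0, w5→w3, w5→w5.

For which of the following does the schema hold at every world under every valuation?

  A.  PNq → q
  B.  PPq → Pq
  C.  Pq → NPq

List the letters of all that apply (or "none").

A

R is symmetric: every R-edge is matched by its reverse.
R is not transitive: w1 R w0 and w0 R w5 but not w1 R w5.
R is not euclidean: w0 R w1 and w0 R w5 but not w1 R w5.
(A) the dual of axiom B: valid iff R is symmetric. R is symmetric — valid.
(B) PPq → Pq is the dual of axiom 4; it is valid on a frame exactly when R is transitive. R is not transitive, so not valid.
(C) axiom 5: valid iff R is euclidean. R is not euclidean — not valid.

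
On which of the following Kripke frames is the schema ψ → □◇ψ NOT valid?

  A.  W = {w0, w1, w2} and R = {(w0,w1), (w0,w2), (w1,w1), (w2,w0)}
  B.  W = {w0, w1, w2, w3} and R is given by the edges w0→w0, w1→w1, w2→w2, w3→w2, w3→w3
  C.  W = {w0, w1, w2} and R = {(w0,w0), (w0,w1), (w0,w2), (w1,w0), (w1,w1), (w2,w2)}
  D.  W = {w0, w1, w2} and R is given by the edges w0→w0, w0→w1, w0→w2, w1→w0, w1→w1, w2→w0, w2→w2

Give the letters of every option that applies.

A, B, C

The schema ψ → □◇ψ is axiom B; it is valid on a frame iff R is symmetric.
(A) R is not symmetric (w0 R w1 but not w1 R w0), so the schema fails here.
(B) R is not symmetric (w3 R w2 but not w2 R w3), so the schema fails here.
(C) R is not symmetric (w0 R w2 but not w2 R w0), so the schema fails here.
(D) R is symmetric (every R-edge is matched by its reverse), so the schema is valid here.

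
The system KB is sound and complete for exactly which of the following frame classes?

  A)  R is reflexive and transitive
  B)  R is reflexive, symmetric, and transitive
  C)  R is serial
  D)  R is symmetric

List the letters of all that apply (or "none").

D

(A) this class determines S4, not KB.
(B) this class determines S5, not KB.
(C) this class determines D, not KB.
(D) KB is sound and complete for exactly this class.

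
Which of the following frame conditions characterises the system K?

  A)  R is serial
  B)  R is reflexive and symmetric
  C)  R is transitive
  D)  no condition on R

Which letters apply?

(A) this class determines D, not K.
(B) this class determines B (= KTB), not K.
(C) this class determines K4, not K.
(D) K is sound and complete for exactly this class.

D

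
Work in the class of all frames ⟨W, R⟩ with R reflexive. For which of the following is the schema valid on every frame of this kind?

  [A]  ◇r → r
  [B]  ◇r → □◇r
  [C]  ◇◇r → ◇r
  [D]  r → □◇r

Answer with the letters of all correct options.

A reflexive relation is serial.
(A) ◇r → r is the converse of T; it holds exactly when R ⊆ identity. Such an R need not be a subset of the identity — not valid.
(B) axiom 5: valid iff R is euclidean. Such an R need not be euclidean — not valid.
(C) ◇◇r → ◇r is the dual of axiom 4; it is valid on a frame exactly when R is transitive. Such an R need not be transitive, so not valid.
(D) axiom B: valid iff R is symmetric. Such an R need not be symmetric — not valid.

none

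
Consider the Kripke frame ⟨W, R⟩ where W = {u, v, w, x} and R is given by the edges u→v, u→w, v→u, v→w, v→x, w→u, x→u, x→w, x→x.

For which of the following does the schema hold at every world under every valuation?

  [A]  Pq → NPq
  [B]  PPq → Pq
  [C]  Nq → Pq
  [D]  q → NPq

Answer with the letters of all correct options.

C

R is not symmetric: v R w but not w R v.
R is not transitive: u R v and v R u but not u R u.
R is not euclidean: u R w and u R v but not w R v.
R is serial: every world has an R-successor.
(A) axiom 5: valid iff R is euclidean. R is not euclidean — not valid.
(B) PPq → Pq is the dual of axiom 4; it is valid on a frame exactly when R is transitive. R is not transitive, so not valid.
(C) axiom D: valid iff R is serial. R is serial — valid.
(D) q → NPq is axiom B, which corresponds to symmetry. R is not symmetric — not valid.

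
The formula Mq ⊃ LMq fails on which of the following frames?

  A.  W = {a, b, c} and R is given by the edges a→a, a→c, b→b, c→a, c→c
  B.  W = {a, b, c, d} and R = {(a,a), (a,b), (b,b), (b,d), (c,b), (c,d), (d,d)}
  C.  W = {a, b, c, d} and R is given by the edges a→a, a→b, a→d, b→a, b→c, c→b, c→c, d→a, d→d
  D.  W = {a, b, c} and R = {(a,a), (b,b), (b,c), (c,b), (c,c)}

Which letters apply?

The schema Mq ⊃ LMq is axiom 5; it is valid on a frame iff R is euclidean.
(A) R is euclidean (any two R-successors of the same world are R-related), so the schema is valid here.
(B) R is not euclidean (a R b and a R a but not b R a), so the schema fails here.
(C) R is not euclidean (a R b and a R d but not b R d), so the schema fails here.
(D) R is euclidean (any two R-successors of the same world are R-related), so the schema is valid here.

B, C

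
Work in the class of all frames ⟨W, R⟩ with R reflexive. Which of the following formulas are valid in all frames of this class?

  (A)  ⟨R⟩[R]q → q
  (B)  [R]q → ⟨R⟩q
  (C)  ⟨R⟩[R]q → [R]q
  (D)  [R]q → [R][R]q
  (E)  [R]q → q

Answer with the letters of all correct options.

A reflexive relation is serial.
(A) ⟨R⟩[R]q → q (the dual of axiom B) characterises the symmetric frames. Such an R need not be symmetric — not valid.
(B) [R]q → ⟨R⟩q (axiom D) characterises the serial frames. Every such R is serial — valid.
(C) ⟨R⟩[R]q → [R]q is the dual of axiom 5; it is valid on a frame exactly when R is euclidean. Such an R need not be euclidean, so not valid.
(D) [R]q → [R][R]q is axiom 4, which corresponds to transitivity. Such an R need not be transitive — not valid.
(E) [R]q → q is axiom T, which corresponds to reflexivity. Every such R is reflexive — valid.

B, E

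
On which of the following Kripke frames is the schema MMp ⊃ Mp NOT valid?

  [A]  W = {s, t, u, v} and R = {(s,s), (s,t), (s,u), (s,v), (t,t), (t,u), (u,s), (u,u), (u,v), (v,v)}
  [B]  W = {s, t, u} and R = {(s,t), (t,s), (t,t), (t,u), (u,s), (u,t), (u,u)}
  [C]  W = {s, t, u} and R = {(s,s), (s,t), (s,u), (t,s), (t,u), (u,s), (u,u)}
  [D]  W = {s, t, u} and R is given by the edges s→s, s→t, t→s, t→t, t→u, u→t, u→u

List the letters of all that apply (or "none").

A, B, C, D

The schema MMp ⊃ Mp is the dual of axiom 4; it is valid on a frame iff R is transitive.
(A) R is not transitive (t R u and u R s but not t R s), so the schema fails here.
(B) R is not transitive (s R t and t R s but not s R s), so the schema fails here.
(C) R is not transitive (t R s and s R t but not t R t), so the schema fails here.
(D) R is not transitive (s R t and t R u but not s R u), so the schema fails here.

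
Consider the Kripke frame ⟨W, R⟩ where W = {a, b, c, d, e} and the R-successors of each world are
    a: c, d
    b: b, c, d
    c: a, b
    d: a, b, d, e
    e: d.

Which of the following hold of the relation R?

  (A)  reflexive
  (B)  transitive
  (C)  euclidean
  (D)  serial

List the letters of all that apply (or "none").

D

(A) not reflexive: not a R a.
(B) not transitive: a R c and c R a but not a R a.
(C) not euclidean: a R c and a R d but not c R d.
(D) serial: every world has an R-successor.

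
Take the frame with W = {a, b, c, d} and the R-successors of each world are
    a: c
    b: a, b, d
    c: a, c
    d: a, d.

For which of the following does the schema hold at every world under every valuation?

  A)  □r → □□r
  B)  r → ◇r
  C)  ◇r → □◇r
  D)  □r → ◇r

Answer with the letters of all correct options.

D

R is not reflexive: not a R a.
R is not transitive: a R c and c R a but not a R a.
R is not euclidean: b R a and b R b but not a R b.
R is serial: every world has an R-successor.
(A) □r → □□r is axiom 4, which corresponds to transitivity. R is not transitive — not valid.
(B) r → ◇r is the dual of axiom T; it is valid on a frame exactly when R is reflexive. R is not reflexive, so not valid.
(C) axiom 5: valid iff R is euclidean. R is not euclidean — not valid.
(D) axiom D: valid iff R is serial. R is serial — valid.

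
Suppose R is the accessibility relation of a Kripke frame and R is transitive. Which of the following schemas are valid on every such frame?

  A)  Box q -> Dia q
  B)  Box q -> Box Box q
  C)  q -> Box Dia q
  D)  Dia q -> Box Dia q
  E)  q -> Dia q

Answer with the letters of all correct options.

B

(A) Box q -> Dia q is axiom D, which corresponds to seriality. Such an R need not be serial — not valid.
(B) Box q -> Box Box q is axiom 4; it is valid on a frame exactly when R is transitive. Every such R is transitive, so valid.
(C) q -> Box Dia q (axiom B) characterises the symmetric frames. Such an R need not be symmetric — not valid.
(D) Dia q -> Box Dia q is axiom 5, which corresponds to the euclidean property. Such an R need not be euclidean — not valid.
(E) q -> Dia q (the dual of axiom T) characterises the reflexive frames. Such an R need not be reflexive — not valid.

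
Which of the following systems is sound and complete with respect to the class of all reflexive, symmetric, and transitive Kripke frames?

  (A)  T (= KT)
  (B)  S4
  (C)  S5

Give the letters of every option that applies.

(A) T (= KT) is determined by the class of reflexive frames.
(B) S4 is determined by the class of reflexive and transitive frames.
(C) S5 is determined by exactly this class.

C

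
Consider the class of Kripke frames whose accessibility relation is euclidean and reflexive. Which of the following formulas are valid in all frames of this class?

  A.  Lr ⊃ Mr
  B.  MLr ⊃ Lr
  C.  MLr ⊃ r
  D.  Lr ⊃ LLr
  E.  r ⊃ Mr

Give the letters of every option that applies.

A, B, C, D, E

A reflexive euclidean relation is also symmetric (from wRw and wRv the euclidean condition gives vRw) and hence transitive; it is an equivalence relation.
(A) Lr ⊃ Mr is axiom D; it is valid on a frame exactly when R is serial. Every such R is serial, so valid.
(B) MLr ⊃ Lr is the dual of axiom 5; it is valid on a frame exactly when R is euclidean. Every such R is euclidean, so valid.
(C) MLr ⊃ r (the dual of axiom B) characterises the symmetric frames. Every such R is symmetric — valid.
(D) Lr ⊃ LLr (axiom 4) characterises the transitive frames. Every such R is transitive — valid.
(E) r ⊃ Mr (the dual of axiom T) characterises the reflexive frames. Every such R is reflexive — valid.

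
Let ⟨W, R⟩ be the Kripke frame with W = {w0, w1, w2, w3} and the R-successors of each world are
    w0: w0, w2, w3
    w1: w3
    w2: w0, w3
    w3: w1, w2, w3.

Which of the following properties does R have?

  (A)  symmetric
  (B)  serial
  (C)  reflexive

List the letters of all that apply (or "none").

B

(A) not symmetric: w0 R w3 but not w3 R w0.
(B) serial: every world has an R-successor.
(C) not reflexive: not w1 R w1.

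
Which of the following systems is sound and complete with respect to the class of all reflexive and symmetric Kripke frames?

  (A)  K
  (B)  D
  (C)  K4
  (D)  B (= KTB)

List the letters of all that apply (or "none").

(A) K is determined by the class of arbitrary frames.
(B) D is determined by the class of serial frames.
(C) K4 is determined by the class of transitive frames.
(D) B (= KTB) is determined by exactly this class.

D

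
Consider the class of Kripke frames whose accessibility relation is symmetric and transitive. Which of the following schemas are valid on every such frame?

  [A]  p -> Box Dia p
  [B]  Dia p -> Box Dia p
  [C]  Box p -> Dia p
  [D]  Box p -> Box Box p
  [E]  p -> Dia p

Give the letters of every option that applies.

A, B, D

A symmetric transitive relation is euclidean (uRv and uRw give vRu by symmetry, then vRw by transitivity).
(A) p -> Box Dia p is axiom B; it is valid on a frame exactly when R is symmetric. Every such R is symmetric, so valid.
(B) Dia p -> Box Dia p is axiom 5, which corresponds to the euclidean property. Every such R is euclidean — valid.
(C) Box p -> Dia p (axiom D) characterises the serial frames. Such an R need not be serial — not valid.
(D) axiom 4: valid iff R is transitive. Every such R is transitive — valid.
(E) the dual of axiom T: valid iff R is reflexive. Such an R need not be reflexive — not valid.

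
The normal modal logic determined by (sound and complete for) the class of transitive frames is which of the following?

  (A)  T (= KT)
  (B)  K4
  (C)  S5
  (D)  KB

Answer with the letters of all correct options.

B

(A) T (= KT) is determined by the class of reflexive frames.
(B) K4 is determined by exactly this class.
(C) S5 is determined by the class of reflexive, symmetric, and transitive frames.
(D) KB is determined by the class of symmetric frames.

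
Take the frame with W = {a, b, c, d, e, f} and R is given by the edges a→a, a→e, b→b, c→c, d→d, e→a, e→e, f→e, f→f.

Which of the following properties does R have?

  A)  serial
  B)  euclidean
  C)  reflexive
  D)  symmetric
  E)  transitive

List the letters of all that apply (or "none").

A, C

(A) serial: every world has an R-successor.
(B) not euclidean: f R e and f R f but not e R f.
(C) reflexive: each world relates to itself.
(D) not symmetric: f R e but not e R f.
(E) not transitive: f R e and e R a but not f R a.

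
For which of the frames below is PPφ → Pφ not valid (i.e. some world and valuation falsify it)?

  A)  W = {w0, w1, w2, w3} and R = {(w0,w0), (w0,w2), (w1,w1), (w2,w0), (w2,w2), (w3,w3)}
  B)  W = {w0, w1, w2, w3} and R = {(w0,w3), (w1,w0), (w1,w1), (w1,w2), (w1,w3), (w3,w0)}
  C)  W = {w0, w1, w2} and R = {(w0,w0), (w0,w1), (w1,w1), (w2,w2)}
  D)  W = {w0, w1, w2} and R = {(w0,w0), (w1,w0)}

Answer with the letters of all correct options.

B

The schema PPφ → Pφ is the dual of axiom 4; it is valid on a frame iff R is transitive.
(A) R is transitive (R is closed under composition), so the schema is valid here.
(B) R is not transitive (w0 R w3 and w3 R w0 but not w0 R w0), so the schema fails here.
(C) R is transitive (R is closed under composition), so the schema is valid here.
(D) R is transitive (R is closed under composition), so the schema is valid here.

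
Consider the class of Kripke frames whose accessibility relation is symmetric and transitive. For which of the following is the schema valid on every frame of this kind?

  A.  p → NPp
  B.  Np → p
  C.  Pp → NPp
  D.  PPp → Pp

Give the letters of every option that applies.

A symmetric transitive relation is euclidean (uRv and uRw give vRu by symmetry, then vRw by transitivity).
(A) p → NPp (axiom B) characterises the symmetric frames. Every such R is symmetric — valid.
(B) Np → p is axiom T, which corresponds to reflexivity. Such an R need not be reflexive — not valid.
(C) Pp → NPp (axiom 5) characterises the euclidean frames. Every such R is euclidean — valid.
(D) PPp → Pp is the dual of axiom 4; it is valid on a frame exactly when R is transitive. Every such R is transitive, so valid.

A, C, D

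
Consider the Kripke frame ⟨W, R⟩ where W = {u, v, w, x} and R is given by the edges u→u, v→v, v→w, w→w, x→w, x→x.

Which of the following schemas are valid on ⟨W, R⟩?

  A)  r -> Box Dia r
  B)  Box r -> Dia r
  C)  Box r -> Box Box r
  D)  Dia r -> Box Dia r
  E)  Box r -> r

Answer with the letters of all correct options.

B, C, E

R is reflexive: each world relates to itself.
R is not symmetric: v R w but not w R v.
R is transitive: R is closed under composition.
R is not euclidean: v R w and v R v but not w R v.
R is serial: every world has an R-successor.
(A) r -> Box Dia r (axiom B) characterises the symmetric frames. R is not symmetric — not valid.
(B) Box r -> Dia r is axiom D; it is valid on a frame exactly when R is serial. R is serial, so valid.
(C) axiom 4: valid iff R is transitive. R is transitive — valid.
(D) Dia r -> Box Dia r is axiom 5, which corresponds to the euclidean property. R is not euclidean — not valid.
(E) Box r -> r is axiom T; it is valid on a frame exactly when R is reflexive. R is reflexive, so valid.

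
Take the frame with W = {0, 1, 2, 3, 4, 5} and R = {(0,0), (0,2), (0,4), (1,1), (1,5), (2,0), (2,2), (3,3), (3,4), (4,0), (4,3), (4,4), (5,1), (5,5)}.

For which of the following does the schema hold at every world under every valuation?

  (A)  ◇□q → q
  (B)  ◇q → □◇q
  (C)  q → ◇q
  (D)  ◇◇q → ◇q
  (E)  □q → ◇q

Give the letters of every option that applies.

A, C, E

R is reflexive: each world relates to itself.
R is symmetric: every R-edge is matched by its reverse.
R is not transitive: 0 R 4 and 4 R 3 but not 0 R 3.
R is not euclidean: 0 R 2 and 0 R 4 but not 2 R 4.
R is serial: every world has an R-successor.
(A) ◇□q → q is the dual of axiom B; it is valid on a frame exactly when R is symmetric. R is symmetric, so valid.
(B) ◇q → □◇q is axiom 5; it is valid on a frame exactly when R is euclidean. R is not euclidean, so not valid.
(C) the dual of axiom T: valid iff R is reflexive. R is reflexive — valid.
(D) ◇◇q → ◇q is the dual of axiom 4, which corresponds to transitivity. R is not transitive — not valid.
(E) □q → ◇q is axiom D; it is valid on a frame exactly when R is serial. R is serial, so valid.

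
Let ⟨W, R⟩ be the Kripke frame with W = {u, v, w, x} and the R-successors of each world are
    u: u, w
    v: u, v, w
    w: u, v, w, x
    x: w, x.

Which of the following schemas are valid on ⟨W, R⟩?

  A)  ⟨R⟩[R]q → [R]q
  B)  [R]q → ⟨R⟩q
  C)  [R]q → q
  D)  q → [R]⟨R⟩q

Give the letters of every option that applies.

R is reflexive: each world relates to itself.
R is not symmetric: v R u but not u R v.
R is not euclidean: v R u and v R v but not u R v.
R is serial: every world has an R-successor.
(A) ⟨R⟩[R]q → [R]q (the dual of axiom 5) characterises the euclidean frames. R is not euclidean — not valid.
(B) [R]q → ⟨R⟩q is axiom D; it is valid on a frame exactly when R is serial. R is serial, so valid.
(C) [R]q → q (axiom T) characterises the reflexive frames. R is reflexive — valid.
(D) q → [R]⟨R⟩q is axiom B; it is valid on a frame exactly when R is symmetric. R is not symmetric, so not valid.

B, C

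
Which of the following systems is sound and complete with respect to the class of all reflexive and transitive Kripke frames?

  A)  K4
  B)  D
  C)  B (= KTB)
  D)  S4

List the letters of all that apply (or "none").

D

(A) K4 is determined by the class of transitive frames.
(B) D is determined by the class of serial frames.
(C) B (= KTB) is determined by the class of reflexive and symmetric frames.
(D) S4 is determined by exactly this class.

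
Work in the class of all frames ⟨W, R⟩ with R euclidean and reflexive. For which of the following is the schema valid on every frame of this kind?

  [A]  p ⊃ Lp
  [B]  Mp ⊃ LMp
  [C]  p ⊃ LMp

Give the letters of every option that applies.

A reflexive euclidean relation is also symmetric (from wRw and wRv the euclidean condition gives vRw) and hence transitive; it is an equivalence relation.
(A) p ⊃ Lp is equivalent to ◇p→p; it holds exactly when R ⊆ identity. Such an R need not be a subset of the identity — not valid.
(B) Mp ⊃ LMp is axiom 5, which corresponds to the euclidean property. Every such R is euclidean — valid.
(C) p ⊃ LMp (axiom B) characterises the symmetric frames. Every such R is symmetric — valid.

B, C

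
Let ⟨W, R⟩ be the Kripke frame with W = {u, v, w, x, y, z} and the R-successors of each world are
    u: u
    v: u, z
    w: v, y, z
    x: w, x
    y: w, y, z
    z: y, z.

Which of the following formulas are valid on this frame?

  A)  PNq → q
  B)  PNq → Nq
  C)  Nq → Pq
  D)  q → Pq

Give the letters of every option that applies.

R is not reflexive: not v R v.
R is not symmetric: v R u but not u R v.
R is not euclidean: v R u and v R z but not u R z.
R is serial: every world has an R-successor.
(A) PNq → q is the dual of axiom B, which corresponds to symmetry. R is not symmetric — not valid.
(B) PNq → Nq is the dual of axiom 5, which corresponds to the euclidean property. R is not euclidean — not valid.
(C) Nq → Pq is axiom D, which corresponds to seriality. R is serial — valid.
(D) q → Pq is the dual of axiom T, which corresponds to reflexivity. R is not reflexive — not valid.

C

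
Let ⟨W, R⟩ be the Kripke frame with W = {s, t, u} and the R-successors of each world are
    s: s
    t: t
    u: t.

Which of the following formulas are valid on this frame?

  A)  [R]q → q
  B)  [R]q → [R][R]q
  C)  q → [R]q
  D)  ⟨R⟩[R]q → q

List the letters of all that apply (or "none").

R is not reflexive: not u R u.
R is not symmetric: u R t but not t R u.
R is transitive: R is closed under composition.
R is not a subset of the identity: u R t with u ≠ t.
(A) [R]q → q is axiom T, which corresponds to reflexivity. R is not reflexive — not valid.
(B) [R]q → [R][R]q is axiom 4; it is valid on a frame exactly when R is transitive. R is transitive, so valid.
(C) q → [R]q is equivalent to ◇p→p; it holds exactly when R ⊆ identity. Here R ⊄ identity — not valid.
(D) ⟨R⟩[R]q → q is the dual of axiom B; it is valid on a frame exactly when R is symmetric. R is not symmetric, so not valid.

B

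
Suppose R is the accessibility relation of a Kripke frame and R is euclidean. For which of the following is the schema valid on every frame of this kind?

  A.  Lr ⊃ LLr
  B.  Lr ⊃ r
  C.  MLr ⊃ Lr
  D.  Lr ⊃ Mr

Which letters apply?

C

(A) Lr ⊃ LLr is axiom 4; it is valid on a frame exactly when R is transitive. Such an R need not be transitive, so not valid.
(B) axiom T: valid iff R is reflexive. Such an R need not be reflexive — not valid.
(C) MLr ⊃ Lr (the dual of axiom 5) characterises the euclidean frames. Every such R is euclidean — valid.
(D) Lr ⊃ Mr is axiom D, which corresponds to seriality. Such an R need not be serial — not valid.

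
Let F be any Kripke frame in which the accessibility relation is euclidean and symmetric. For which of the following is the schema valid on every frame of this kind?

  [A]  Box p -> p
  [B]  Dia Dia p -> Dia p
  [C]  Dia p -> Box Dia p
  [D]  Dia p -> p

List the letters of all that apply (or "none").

A symmetric euclidean relation is transitive (uRv and vRw give vRu by symmetry, then uRw by the euclidean condition, applied at v).
(A) Box p -> p (axiom T) characterises the reflexive frames. Such an R need not be reflexive — not valid.
(B) Dia Dia p -> Dia p (the dual of axiom 4) characterises the transitive frames. Every such R is transitive — valid.
(C) Dia p -> Box Dia p is axiom 5; it is valid on a frame exactly when R is euclidean. Every such R is euclidean, so valid.
(D) Dia p -> p is valid only on frames where every R-edge is a self-loop. Such an R need not be a subset of the identity — not valid.

B, C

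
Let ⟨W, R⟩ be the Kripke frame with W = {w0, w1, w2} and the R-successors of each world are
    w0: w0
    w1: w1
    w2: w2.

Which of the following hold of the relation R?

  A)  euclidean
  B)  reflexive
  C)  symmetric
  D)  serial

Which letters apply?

A, B, C, D

(A) euclidean: any two R-successors of the same world are R-related.
(B) reflexive: each world relates to itself.
(C) symmetric: every R-edge is matched by its reverse.
(D) serial: every world has an R-successor.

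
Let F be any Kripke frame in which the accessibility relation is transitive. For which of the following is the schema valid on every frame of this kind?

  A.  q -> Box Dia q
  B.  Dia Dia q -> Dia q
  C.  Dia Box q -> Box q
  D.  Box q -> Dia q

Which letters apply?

(A) q -> Box Dia q is axiom B; it is valid on a frame exactly when R is symmetric. Such an R need not be symmetric, so not valid.
(B) Dia Dia q -> Dia q is the dual of axiom 4, which corresponds to transitivity. Every such R is transitive — valid.
(C) Dia Box q -> Box q is the dual of axiom 5, which corresponds to the euclidean property. Such an R need not be euclidean — not valid.
(D) axiom D: valid iff R is serial. Such an R need not be serial — not valid.

B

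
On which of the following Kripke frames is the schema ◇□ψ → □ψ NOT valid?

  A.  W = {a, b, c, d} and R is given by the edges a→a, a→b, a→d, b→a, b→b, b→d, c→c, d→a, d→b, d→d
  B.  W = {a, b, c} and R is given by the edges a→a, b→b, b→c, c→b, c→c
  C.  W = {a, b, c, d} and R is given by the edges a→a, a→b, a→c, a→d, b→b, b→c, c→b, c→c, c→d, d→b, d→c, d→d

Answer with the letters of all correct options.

C

The schema ◇□ψ → □ψ is the dual of axiom 5; it is valid on a frame iff R is euclidean.
(A) R is euclidean (any two R-successors of the same world are R-related), so the schema is valid here.
(B) R is euclidean (any two R-successors of the same world are R-related), so the schema is valid here.
(C) R is not euclidean (a R b and a R a but not b R a), so the schema fails here.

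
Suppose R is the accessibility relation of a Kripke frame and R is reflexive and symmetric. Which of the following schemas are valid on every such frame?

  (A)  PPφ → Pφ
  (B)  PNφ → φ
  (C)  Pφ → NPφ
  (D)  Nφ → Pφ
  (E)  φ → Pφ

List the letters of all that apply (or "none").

B, D, E

Reflexive relations are serial.
(A) PPφ → Pφ is the dual of axiom 4; it is valid on a frame exactly when R is transitive. Such an R need not be transitive, so not valid.
(B) PNφ → φ (the dual of axiom B) characterises the symmetric frames. Every such R is symmetric — valid.
(C) axiom 5: valid iff R is euclidean. Such an R need not be euclidean — not valid.
(D) Nφ → Pφ is axiom D; it is valid on a frame exactly when R is serial. Every such R is serial, so valid.
(E) φ → Pφ (the dual of axiom T) characterises the reflexive frames. Every such R is reflexive — valid.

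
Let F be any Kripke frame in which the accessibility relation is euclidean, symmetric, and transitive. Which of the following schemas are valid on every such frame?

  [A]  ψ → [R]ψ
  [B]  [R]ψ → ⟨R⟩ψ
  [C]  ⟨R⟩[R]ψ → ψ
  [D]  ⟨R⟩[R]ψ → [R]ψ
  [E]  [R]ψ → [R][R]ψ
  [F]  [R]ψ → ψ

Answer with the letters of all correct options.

C, D, E

(A) ψ → [R]ψ is equivalent to ◇p→p; it holds exactly when R ⊆ identity. Such an R need not be a subset of the identity — not valid.
(B) [R]ψ → ⟨R⟩ψ (axiom D) characterises the serial frames. Such an R need not be serial — not valid.
(C) the dual of axiom B: valid iff R is symmetric. Every such R is symmetric — valid.
(D) the dual of axiom 5: valid iff R is euclidean. Every such R is euclidean — valid.
(E) [R]ψ → [R][R]ψ is axiom 4; it is valid on a frame exactly when R is transitive. Every such R is transitive, so valid.
(F) [R]ψ → ψ is axiom T, which corresponds to reflexivity. Such an R need not be reflexive — not valid.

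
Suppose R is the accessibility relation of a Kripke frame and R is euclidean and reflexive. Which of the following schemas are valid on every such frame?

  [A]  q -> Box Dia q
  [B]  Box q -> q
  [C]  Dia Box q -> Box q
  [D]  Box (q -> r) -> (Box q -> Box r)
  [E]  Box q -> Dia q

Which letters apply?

A, B, C, D, E

A reflexive euclidean relation is also symmetric (from wRw and wRv the euclidean condition gives vRw) and hence transitive; it is an equivalence relation.
(A) q -> Box Dia q (axiom B) characterises the symmetric frames. Every such R is symmetric — valid.
(B) Box q -> q is axiom T, which corresponds to reflexivity. Every such R is reflexive — valid.
(C) Dia Box q -> Box q is the dual of axiom 5; it is valid on a frame exactly when R is euclidean. Every such R is euclidean, so valid.
(D) this is just K, valid on every normal frame.
(E) Box q -> Dia q is axiom D, which corresponds to seriality. Every such R is serial — valid.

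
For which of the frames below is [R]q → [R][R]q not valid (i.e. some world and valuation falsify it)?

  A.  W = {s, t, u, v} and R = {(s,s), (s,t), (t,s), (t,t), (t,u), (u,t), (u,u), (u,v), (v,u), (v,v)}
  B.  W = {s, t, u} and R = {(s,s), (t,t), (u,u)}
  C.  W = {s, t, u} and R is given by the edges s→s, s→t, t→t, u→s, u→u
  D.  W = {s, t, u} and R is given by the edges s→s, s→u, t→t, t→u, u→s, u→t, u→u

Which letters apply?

A, C, D

The schema [R]q → [R][R]q is axiom 4; it is valid on a frame iff R is transitive.
(A) R is not transitive (s R t and t R u but not s R u), so the schema fails here.
(B) R is transitive (R is closed under composition), so the schema is valid here.
(C) R is not transitive (u R s and s R t but not u R t), so the schema fails here.
(D) R is not transitive (s R u and u R t but not s R t), so the schema fails here.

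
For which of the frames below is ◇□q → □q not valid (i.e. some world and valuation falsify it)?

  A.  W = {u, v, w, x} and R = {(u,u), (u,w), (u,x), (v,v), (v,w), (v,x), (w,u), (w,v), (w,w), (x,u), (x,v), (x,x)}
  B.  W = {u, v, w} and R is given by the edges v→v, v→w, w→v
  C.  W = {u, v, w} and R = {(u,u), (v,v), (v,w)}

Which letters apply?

A, B, C

The schema ◇□q → □q is the dual of axiom 5; it is valid on a frame iff R is euclidean.
(A) R is not euclidean (u R w and u R x but not w R x), so the schema fails here.
(B) R is not euclidean (v R w and v R w but not w R w), so the schema fails here.
(C) R is not euclidean (v R w and v R v but not w R v), so the schema fails here.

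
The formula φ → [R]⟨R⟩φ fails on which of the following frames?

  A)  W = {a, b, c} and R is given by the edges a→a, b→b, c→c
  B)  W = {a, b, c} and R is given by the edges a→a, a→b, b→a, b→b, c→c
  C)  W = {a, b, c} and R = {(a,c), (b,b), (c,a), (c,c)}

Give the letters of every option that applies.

The schema φ → [R]⟨R⟩φ is axiom B; it is valid on a frame iff R is symmetric.
(A) R is symmetric (every R-edge is matched by its reverse), so the schema is valid here.
(B) R is symmetric (every R-edge is matched by its reverse), so the schema is valid here.
(C) R is symmetric (every R-edge is matched by its reverse), so the schema is valid here.

none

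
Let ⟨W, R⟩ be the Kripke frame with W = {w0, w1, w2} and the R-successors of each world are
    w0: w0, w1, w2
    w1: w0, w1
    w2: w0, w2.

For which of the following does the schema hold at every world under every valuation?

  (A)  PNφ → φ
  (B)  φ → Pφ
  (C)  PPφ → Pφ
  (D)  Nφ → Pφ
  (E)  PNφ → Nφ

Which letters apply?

R is reflexive: each world relates to itself.
R is symmetric: every R-edge is matched by its reverse.
R is not transitive: w1 R w0 and w0 R w2 but not w1 R w2.
R is not euclidean: w0 R w1 and w0 R w2 but not w1 R w2.
R is serial: every world has an R-successor.
(A) PNφ → φ (the dual of axiom B) characterises the symmetric frames. R is symmetric — valid.
(B) φ → Pφ is the dual of axiom T, which corresponds to reflexivity. R is reflexive — valid.
(C) the dual of axiom 4: valid iff R is transitive. R is not transitive — not valid.
(D) Nφ → Pφ is axiom D, which corresponds to seriality. R is serial — valid.
(E) the dual of axiom 5: valid iff R is euclidean. R is not euclidean — not valid.

A, B, D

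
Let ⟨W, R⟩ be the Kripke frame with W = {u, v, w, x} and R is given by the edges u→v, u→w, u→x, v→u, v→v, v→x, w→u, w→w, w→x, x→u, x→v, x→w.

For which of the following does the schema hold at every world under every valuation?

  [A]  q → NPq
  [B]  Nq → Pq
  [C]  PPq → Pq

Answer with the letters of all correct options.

R is symmetric: every R-edge is matched by its reverse.
R is not transitive: u R v and v R u but not u R u.
R is serial: every world has an R-successor.
(A) q → NPq is axiom B; it is valid on a frame exactly when R is symmetric. R is symmetric, so valid.
(B) Nq → Pq is axiom D; it is valid on a frame exactly when R is serial. R is serial, so valid.
(C) PPq → Pq is the dual of axiom 4; it is valid on a frame exactly when R is transitive. R is not transitive, so not valid.

A, B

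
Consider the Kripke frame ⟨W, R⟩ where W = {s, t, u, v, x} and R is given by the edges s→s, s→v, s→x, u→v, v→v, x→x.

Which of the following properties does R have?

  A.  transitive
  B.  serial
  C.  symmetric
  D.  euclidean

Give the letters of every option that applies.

A

(A) transitive: R is closed under composition.
(B) not serial: t has no R-successor.
(C) not symmetric: s R v but not v R s.
(D) not euclidean: s R v and s R s but not v R s.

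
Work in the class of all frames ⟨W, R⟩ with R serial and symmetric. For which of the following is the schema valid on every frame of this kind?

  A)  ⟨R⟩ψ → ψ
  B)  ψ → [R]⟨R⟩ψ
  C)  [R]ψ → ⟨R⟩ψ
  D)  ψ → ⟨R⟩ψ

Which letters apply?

B, C

(A) ⟨R⟩ψ → ψ is the converse of T; it holds exactly when R ⊆ identity. Such an R need not be a subset of the identity — not valid.
(B) ψ → [R]⟨R⟩ψ is axiom B; it is valid on a frame exactly when R is symmetric. Every such R is symmetric, so valid.
(C) [R]ψ → ⟨R⟩ψ is axiom D; it is valid on a frame exactly when R is serial. Every such R is serial, so valid.
(D) ψ → ⟨R⟩ψ (the dual of axiom T) characterises the reflexive frames. Such an R need not be reflexive — not valid.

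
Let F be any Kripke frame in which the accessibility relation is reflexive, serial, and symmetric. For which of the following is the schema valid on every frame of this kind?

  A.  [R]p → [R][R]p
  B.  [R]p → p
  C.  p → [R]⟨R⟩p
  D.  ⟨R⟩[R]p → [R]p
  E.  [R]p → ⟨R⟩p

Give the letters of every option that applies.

(A) [R]p → [R][R]p is axiom 4; it is valid on a frame exactly when R is transitive. Such an R need not be transitive, so not valid.
(B) [R]p → p (axiom T) characterises the reflexive frames. Every such R is reflexive — valid.
(C) axiom B: valid iff R is symmetric. Every such R is symmetric — valid.
(D) ⟨R⟩[R]p → [R]p is the dual of axiom 5, which corresponds to the euclidean property. Such an R need not be euclidean — not valid.
(E) [R]p → ⟨R⟩p is axiom D; it is valid on a frame exactly when R is serial. Every such R is serial, so valid.

B, C, E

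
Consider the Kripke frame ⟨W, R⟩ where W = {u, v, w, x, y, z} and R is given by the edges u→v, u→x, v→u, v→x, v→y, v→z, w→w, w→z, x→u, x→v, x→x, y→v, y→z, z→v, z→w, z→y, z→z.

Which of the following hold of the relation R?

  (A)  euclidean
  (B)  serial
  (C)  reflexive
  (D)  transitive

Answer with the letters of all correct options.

B

(A) not euclidean: v R u and v R y but not u R y.
(B) serial: every world has an R-successor.
(C) not reflexive: not u R u.
(D) not transitive: u R v and v R u but not u R u.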